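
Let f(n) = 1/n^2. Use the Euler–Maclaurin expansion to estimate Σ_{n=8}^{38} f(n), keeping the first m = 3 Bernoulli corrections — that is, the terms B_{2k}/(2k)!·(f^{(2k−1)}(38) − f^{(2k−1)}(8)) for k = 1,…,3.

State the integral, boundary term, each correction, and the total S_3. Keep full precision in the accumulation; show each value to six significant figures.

S_3 ≈ 0.107164

∫_8^38 1/x^2 dx evaluates to 0.0986842.
Boundary: ½(f(8) + f(38)) = ½(0.0156250 + 0.000692521) = 0.00815876.
Running total after boundary: 0.106843.
k=1: B_{2}/(2)! × [f^{(1)}(38) − f^{(1)}(8)] = 1/12 × (-3.64485e-05 − (-0.00390625)) = 0.000322483.
After k=1: 0.107165.
k=2: B_{4}/(4)! × [f^{(3)}(38) − f^{(3)}(8)] = −1/720 × (-3.02896e-07 − (-0.000732422)) = -1.01683e-06.
After k=2: 0.107164.
k=3: B_{6}/(6)! × [f^{(5)}(38) − f^{(5)}(8)] = 1/30240 × (-6.29285e-09 − (-0.000343323)) = 1.13531e-08.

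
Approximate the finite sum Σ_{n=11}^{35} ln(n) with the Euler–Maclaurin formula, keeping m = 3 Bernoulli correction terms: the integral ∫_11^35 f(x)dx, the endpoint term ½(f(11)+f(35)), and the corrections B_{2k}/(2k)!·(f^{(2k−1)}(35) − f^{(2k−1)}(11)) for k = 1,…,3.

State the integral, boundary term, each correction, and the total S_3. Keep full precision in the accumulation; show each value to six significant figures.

S_3 ≈ 77.0318

The integral term ∫_11^35 ln(x) dx = 74.0603.
Boundary: ½(f(11) + f(35)) = ½(2.39790 + 3.55535) = 2.97662.
Integral + boundary = 77.0370.
Correction k=1: B_{2}/2! · (f^{(1)}(35) − f^{(1)}(11)) = 1/12 · (0.0285714 − 0.0909091) = -0.00519481.
Partial sum through k=1: 77.0318.
Correction k=2: B_{4}/4! · (f^{(3)}(35) − f^{(3)}(11)) = −1/720 · (4.66472e-05 − 0.00150263) = 2.02220e-06.
Partial sum through k=2: 77.0318.
Correction k=3: B_{6}/6! · (f^{(5)}(35) − f^{(5)}(11)) = 1/30240 · (4.56952e-07 − 0.000149021) = -4.91284e-09.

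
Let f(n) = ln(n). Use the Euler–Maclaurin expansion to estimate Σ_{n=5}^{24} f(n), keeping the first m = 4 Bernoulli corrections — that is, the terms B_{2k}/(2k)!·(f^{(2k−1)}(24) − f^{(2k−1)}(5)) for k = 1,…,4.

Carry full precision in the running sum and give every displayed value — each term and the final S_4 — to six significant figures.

The integral term ∫_5^24 ln(x) dx = 49.2261.
½[f(5) + f(24)] = ½[1.60944 + 3.17805] = 2.39375.
Running total after boundary: 51.6198.
k=1: B_{2}/(2)! × [f^{(1)}(24) − f^{(1)}(5)] = 1/12 × (0.0416667 − 0.200000) = -0.0131944.
Running total after k=1: 51.6067.
k=2: B_{4}/(4)! × [f^{(3)}(24) − f^{(3)}(5)] = −1/720 × (0.000144676 − 0.0160000) = 2.20213e-05.
Running total after k=2: 51.6067.
k=3: B_{6}/(6)! × [f^{(5)}(24) − f^{(5)}(5)] = 1/30240 × (3.01408e-06 − 0.00768000) = -2.53869e-07.
Running total after k=3: 51.6067.
k=4: B_{8}/(8)! × [f^{(7)}(24) − f^{(7)}(5)] = −1/1209600 × (1.56983e-07 − 0.00921600) = 7.61892e-09.

S_4 ≈ 51.6067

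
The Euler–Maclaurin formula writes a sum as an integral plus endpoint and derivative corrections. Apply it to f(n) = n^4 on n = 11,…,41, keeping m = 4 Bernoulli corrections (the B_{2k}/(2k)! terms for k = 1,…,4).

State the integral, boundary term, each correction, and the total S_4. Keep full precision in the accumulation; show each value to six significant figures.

S_4 ≈ 2.45818e+07

The integral term ∫_11^41 x^4 dx = 2.31390e+07.
Boundary: ½(f(11) + f(41)) = ½(14641.0 + 2.82576e+06) = 1.42020e+06.
So far: 2.45592e+07.
Order-1 term: 1/12 · (275684 − 5324.00) = 22530.0.
After k=1: 2.45818e+07.
Order-2 term: −1/720 · (984.000 − 264.000) = -1.00000.
After k=2: 2.45818e+07.
Order-3 term: 1/30240 · (0.00000 − 0.00000) = 0.00000.
After k=3: 2.45818e+07.
Order-4 term: −1/1209600 · (0.00000 − 0.00000) = 0.00000.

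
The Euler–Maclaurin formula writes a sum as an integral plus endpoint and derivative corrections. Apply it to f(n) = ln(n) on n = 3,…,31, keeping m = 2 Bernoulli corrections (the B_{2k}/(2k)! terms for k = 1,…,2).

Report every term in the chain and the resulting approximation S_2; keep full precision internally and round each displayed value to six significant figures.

S_2 ≈ 77.3991

Integral: ∫_3^31 ln(x) dx = 75.1578.
Boundary: ½(f(3) + f(31)) = ½(1.09861 + 3.43399) = 2.26630.
So far: 77.4241.
Order-1 term: 1/12 · (0.0322581 − 0.333333) = -0.0250896.
Running total after k=1: 77.3990.
Order-2 term: −1/720 · (6.71344e-05 − 0.0740741) = 0.000102787.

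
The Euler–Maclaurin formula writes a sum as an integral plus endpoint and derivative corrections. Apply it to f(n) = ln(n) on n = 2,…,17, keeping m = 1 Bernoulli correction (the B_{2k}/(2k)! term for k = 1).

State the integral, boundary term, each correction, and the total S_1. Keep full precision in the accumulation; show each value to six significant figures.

S_1 ≈ 33.5047

∫_2^17 ln(x) dx evaluates to 31.7783.
½[f(2) + f(17)] = ½[0.693147 + 2.83321] = 1.76318.
Running total after boundary: 33.5415.
k=1: B_{2}/(2)! × [f^{(1)}(17) − f^{(1)}(2)] = 1/12 × (0.0588235 − 0.500000) = -0.0367647.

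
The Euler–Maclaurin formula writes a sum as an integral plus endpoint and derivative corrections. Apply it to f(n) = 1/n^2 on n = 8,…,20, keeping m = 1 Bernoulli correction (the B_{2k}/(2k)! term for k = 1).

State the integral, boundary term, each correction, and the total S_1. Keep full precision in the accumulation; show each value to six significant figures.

∫_8^20 1/x^2 dx evaluates to 0.0750000.
Endpoint term: (f(8) + f(20))/2 = (0.0156250 + 0.00250000)/2 = 0.00906250.
So far: 0.0840625.
Order-1 term: 1/12 · (-0.000250000 − (-0.00390625)) = 0.000304687.

S_1 ≈ 0.0843672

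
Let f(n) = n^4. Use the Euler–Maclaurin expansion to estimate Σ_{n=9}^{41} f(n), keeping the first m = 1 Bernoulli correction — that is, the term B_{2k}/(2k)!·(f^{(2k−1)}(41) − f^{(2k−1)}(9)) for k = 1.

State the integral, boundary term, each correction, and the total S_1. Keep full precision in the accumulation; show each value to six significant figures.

S_1 ≈ 2.45983e+07

Integral: ∫_9^41 x^4 dx = 2.31594e+07.
Endpoint term: (f(9) + f(41))/2 = (6561.00 + 2.82576e+06)/2 = 1.41616e+06.
Running total after boundary: 2.45756e+07.
Correction k=1: B_{2}/2! · (f^{(1)}(41) − f^{(1)}(9)) = 1/12 · (275684 − 2916.00) = 22730.7.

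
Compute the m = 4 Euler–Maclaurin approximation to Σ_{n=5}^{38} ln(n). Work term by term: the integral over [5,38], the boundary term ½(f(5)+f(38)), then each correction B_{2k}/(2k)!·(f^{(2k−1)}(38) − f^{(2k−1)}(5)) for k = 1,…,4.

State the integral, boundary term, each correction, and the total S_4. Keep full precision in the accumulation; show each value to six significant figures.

The integral term ∫_5^38 ln(x) dx = 97.1811.
Endpoint term: (f(5) + f(38))/2 = (1.60944 + 3.63759)/2 = 2.62351.
Integral + boundary = 99.8046.
k=1: B_{2}/(2)! × [f^{(1)}(38) − f^{(1)}(5)] = 1/12 × (0.0263158 − 0.200000) = -0.0144737.
Running total after k=1: 99.7901.
k=2: B_{4}/(4)! × [f^{(3)}(38) − f^{(3)}(5)] = −1/720 × (3.64485e-05 − 0.0160000) = 2.21716e-05.
Running total after k=2: 99.7901.
k=3: B_{6}/(6)! × [f^{(5)}(38) − f^{(5)}(5)] = 1/30240 × (3.02896e-07 − 0.00768000) = -2.53958e-07.
Running total after k=3: 99.7901.
k=4: B_{8}/(8)! × [f^{(7)}(38) − f^{(7)}(5)] = −1/1209600 × (6.29285e-09 − 0.00921600) = 7.61904e-09.

S_4 ≈ 99.7901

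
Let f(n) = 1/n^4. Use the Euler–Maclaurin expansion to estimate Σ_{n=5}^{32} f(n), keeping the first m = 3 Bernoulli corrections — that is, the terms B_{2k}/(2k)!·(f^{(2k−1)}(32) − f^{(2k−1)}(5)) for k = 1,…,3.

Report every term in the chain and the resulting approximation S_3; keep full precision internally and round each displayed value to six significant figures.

S_3 ≈ 0.00356161

Integral: ∫_5^32 1/x^4 dx = 0.00265649.
Boundary: ½(f(5) + f(32)) = ½(0.00160000 + 9.53674e-07) = 0.000800477.
Integral + boundary = 0.00345697.
k=1: B_{2}/(2)! × [f^{(1)}(32) − f^{(1)}(5)] = 1/12 × (-1.19209e-07 − (-0.00128000)) = 0.000106657.
After k=1: 0.00356363.
k=2: B_{4}/(4)! × [f^{(3)}(32) − f^{(3)}(5)] = −1/720 × (-3.49246e-09 − (-0.00153600)) = -2.13333e-06.
After k=2: 0.00356149.
k=3: B_{6}/(6)! × [f^{(5)}(32) − f^{(5)}(5)] = 1/30240 × (-1.90994e-10 − (-0.00344064)) = 1.13778e-07.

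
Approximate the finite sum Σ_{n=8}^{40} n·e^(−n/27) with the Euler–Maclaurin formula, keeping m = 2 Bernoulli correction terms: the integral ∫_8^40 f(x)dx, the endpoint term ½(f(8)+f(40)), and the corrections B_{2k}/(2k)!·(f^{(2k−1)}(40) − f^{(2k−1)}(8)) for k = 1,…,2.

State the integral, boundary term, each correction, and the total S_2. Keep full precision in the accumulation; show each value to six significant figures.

S_2 ≈ 298.951

The integral term ∫_8^40 x·e^(−x/27) dx = 291.484.
Boundary: ½(f(8) + f(40)) = ½(5.94854 + 9.09203) = 7.52028.
Integral + boundary = 299.004.
Order-1 term: 1/12 · (-0.109441 − 0.523251) = -0.0527243.
Partial sum through k=1: 298.951.
Order-2 term: −1/720 · (0.000473471 − 0.00275773) = 3.17258e-06.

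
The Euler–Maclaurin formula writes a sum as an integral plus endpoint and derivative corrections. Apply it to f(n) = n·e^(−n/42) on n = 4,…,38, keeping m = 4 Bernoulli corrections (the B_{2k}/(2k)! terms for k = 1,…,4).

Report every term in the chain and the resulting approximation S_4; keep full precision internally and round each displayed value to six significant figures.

The integral term ∫_4^38 x·e^(−x/42) dx = 396.906.
Boundary: ½(f(4) + f(38)) = ½(3.63663 + 15.3763) = 9.50644.
Integral + boundary = 406.412.
Order-1 term: 1/12 · (0.0385370 − 0.822570) = -0.0653361.
Running total after k=1: 406.347.
Order-2 term: −1/720 · (0.000480620 − 0.00149710) = 1.41178e-06.
Running total after k=2: 406.347.
Order-3 term: 1/30240 · (5.32536e-07 − 1.43304e-06) = -2.97787e-11.
Running total after k=3: 406.347.
Order-4 term: −1/1209600 · (4.49326e-10 − 1.14365e-09) = 5.74008e-16.

S_4 ≈ 406.347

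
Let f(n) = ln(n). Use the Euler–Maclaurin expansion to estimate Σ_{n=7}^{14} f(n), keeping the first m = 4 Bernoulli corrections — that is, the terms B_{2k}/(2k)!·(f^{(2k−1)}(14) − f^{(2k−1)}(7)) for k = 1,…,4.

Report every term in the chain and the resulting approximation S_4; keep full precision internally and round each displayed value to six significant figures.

Integral: ∫_7^14 ln(x) dx = 16.3254.
½[f(7) + f(14)] = ½[1.94591 + 2.63906] = 2.29248.
So far: 18.6179.
k=1: B_{2}/(2)! × [f^{(1)}(14) − f^{(1)}(7)] = 1/12 × (0.0714286 − 0.142857) = -0.00595238.
After k=1: 18.6120.
k=2: B_{4}/(4)! × [f^{(3)}(14) − f^{(3)}(7)] = −1/720 × (0.000728863 − 0.00583090) = 7.08617e-06.
After k=2: 18.6120.
k=3: B_{6}/(6)! × [f^{(5)}(14) − f^{(5)}(7)] = 1/30240 × (4.46243e-05 − 0.00142798) = -4.57458e-08.
After k=3: 18.6120.
k=4: B_{8}/(8)! × [f^{(7)}(14) − f^{(7)}(7)] = −1/1209600 × (6.83024e-06 − 0.000874271) = 7.17130e-10.

S_4 ≈ 18.6120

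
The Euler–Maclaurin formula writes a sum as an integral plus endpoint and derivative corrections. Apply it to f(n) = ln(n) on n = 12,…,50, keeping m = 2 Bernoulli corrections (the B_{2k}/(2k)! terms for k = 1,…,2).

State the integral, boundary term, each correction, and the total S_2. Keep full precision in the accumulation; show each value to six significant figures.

S_2 ≈ 130.975

The integral term ∫_12^50 ln(x) dx = 127.782.
Boundary: ½(f(12) + f(50)) = ½(2.48491 + 3.91202) = 3.19846.
So far: 130.981.
k=1: B_{2}/(2)! × [f^{(1)}(50) − f^{(1)}(12)] = 1/12 × (0.0200000 − 0.0833333) = -0.00527778.
After k=1: 130.975.
k=2: B_{4}/(4)! × [f^{(3)}(50) − f^{(3)}(12)] = −1/720 × (1.60000e-05 − 0.00115741) = 1.58529e-06.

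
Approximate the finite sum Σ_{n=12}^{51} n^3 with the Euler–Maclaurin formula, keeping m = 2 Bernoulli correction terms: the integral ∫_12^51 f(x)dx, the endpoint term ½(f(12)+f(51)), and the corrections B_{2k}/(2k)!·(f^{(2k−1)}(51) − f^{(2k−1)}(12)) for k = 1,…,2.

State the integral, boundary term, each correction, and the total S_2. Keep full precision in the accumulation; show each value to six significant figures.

The integral term ∫_12^51 x^3 dx = 1.68612e+06.
½[f(12) + f(51)] = ½[1728.00 + 132651] = 67189.5.
So far: 1.75331e+06.
k=1: B_{2}/(2)! × [f^{(1)}(51) − f^{(1)}(12)] = 1/12 × (7803.00 − 432.000) = 614.250.
Running total after k=1: 1.75392e+06.
k=2: B_{4}/(4)! × [f^{(3)}(51) − f^{(3)}(12)] = −1/720 × (6.00000 − 6.00000) = 0.00000.

S_2 ≈ 1.75392e+06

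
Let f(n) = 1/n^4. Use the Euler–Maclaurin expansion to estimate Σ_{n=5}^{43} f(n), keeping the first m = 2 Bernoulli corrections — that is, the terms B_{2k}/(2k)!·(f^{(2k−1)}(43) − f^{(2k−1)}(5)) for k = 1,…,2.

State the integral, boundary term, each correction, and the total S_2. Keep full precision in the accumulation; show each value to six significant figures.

∫_5^43 1/x^4 dx evaluates to 0.00266247.
½[f(5) + f(43)] = ½[0.00160000 + 2.92500e-07] = 0.000800146.
So far: 0.00346262.
Correction k=1: B_{2}/2! · (f^{(1)}(43) − f^{(1)}(5)) = 1/12 · (-2.72093e-08 − (-0.00128000)) = 0.000106664.
After k=1: 0.00356928.
Correction k=2: B_{4}/4! · (f^{(3)}(43) − f^{(3)}(5)) = −1/720 · (-4.41471e-10 − (-0.00153600)) = -2.13333e-06.

S_2 ≈ 0.00356715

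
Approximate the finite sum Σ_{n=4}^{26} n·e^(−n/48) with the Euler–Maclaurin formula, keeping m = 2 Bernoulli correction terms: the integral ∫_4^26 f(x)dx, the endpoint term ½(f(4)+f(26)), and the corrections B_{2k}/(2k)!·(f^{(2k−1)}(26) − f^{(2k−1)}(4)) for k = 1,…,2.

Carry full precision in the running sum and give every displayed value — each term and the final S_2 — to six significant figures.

S_2 ≈ 239.311

∫_4^26 x·e^(−x/48) dx evaluates to 229.956.
Boundary: ½(f(4) + f(26)) = ½(3.68018 + 15.1262) = 9.40320.
Integral + boundary = 239.359.
Correction k=1: B_{2}/2! · (f^{(1)}(26) − f^{(1)}(4)) = 1/12 · (0.266648 − 0.843374) = -0.0480605.
Running total after k=1: 239.311.
Correction k=2: B_{4}/4! · (f^{(3)}(26) − f^{(3)}(4)) = −1/720 · (0.000620748 − 0.00116470) = 7.55485e-07.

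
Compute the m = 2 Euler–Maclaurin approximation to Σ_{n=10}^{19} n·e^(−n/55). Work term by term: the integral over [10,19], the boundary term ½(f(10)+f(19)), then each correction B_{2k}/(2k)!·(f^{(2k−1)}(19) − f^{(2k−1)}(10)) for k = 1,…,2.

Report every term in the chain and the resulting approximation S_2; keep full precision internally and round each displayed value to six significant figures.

S_2 ≈ 110.395

The integral term ∫_10^19 x·e^(−x/55) dx = 99.5198.
Endpoint term: (f(10) + f(19))/2 = (8.33753 + 13.4501)/2 = 10.8938.
Integral + boundary = 110.414.
Correction k=1: B_{2}/2! · (f^{(1)}(19) − f^{(1)}(10)) = 1/12 · (0.463352 − 0.682161) = -0.0182341.
After k=1: 110.395.
Correction k=2: B_{4}/4! · (f^{(3)}(19) − f^{(3)}(10)) = −1/720 · (0.000621206 − 0.000776750) = 2.16032e-07.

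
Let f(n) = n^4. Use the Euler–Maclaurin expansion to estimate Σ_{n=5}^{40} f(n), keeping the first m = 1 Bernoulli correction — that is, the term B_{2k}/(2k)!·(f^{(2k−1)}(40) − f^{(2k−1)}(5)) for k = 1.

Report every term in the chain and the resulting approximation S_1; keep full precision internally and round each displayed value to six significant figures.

∫_5^40 x^4 dx evaluates to 2.04794e+07.
½[f(5) + f(40)] = ½[625.000 + 2.56000e+06] = 1.28031e+06.
Integral + boundary = 2.17597e+07.
k=1: B_{2}/(2)! × [f^{(1)}(40) − f^{(1)}(5)] = 1/12 × (256000 − 500.000) = 21291.7.

S_1 ≈ 2.17810e+07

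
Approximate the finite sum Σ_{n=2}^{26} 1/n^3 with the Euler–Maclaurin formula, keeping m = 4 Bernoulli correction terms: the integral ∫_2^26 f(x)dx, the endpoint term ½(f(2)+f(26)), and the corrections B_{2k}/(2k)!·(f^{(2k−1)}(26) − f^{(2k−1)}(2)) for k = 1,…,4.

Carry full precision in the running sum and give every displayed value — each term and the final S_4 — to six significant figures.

The integral term ∫_2^26 1/x^3 dx = 0.124260.
½[f(2) + f(26)] = ½[0.125000 + 5.68958e-05] = 0.0625284.
Running total after boundary: 0.186789.
k=1: B_{2}/(2)! × [f^{(1)}(26) − f^{(1)}(2)] = 1/12 × (-6.56490e-06 − (-0.187500)) = 0.0156245.
Partial sum through k=1: 0.202413.
k=2: B_{4}/(4)! × [f^{(3)}(26) − f^{(3)}(2)] = −1/720 × (-1.94228e-07 − (-0.937500)) = -0.00130208.
Partial sum through k=2: 0.201111.
k=3: B_{6}/(6)! × [f^{(5)}(26) − f^{(5)}(2)] = 1/30240 × (-1.20674e-08 − (-9.84375)) = 0.000325521.
Partial sum through k=3: 0.201437.
k=4: B_{8}/(8)! × [f^{(7)}(26) − f^{(7)}(2)] = −1/1209600 × (-1.28529e-09 − (-177.188)) = -0.000146484.

S_4 ≈ 0.201290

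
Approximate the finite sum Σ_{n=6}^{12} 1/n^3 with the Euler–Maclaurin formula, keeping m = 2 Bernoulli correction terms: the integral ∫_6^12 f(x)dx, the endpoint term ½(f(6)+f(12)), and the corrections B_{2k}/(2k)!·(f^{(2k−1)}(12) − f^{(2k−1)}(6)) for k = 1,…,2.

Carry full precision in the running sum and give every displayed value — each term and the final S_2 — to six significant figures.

Integral: ∫_6^12 1/x^3 dx = 0.0104167.
Endpoint term: (f(6) + f(12))/2 = (0.00462963 + 0.000578704)/2 = 0.00260417.
Integral + boundary = 0.0130208.
Correction k=1: B_{2}/2! · (f^{(1)}(12) − f^{(1)}(6)) = 1/12 · (-0.000144676 − (-0.00231481)) = 0.000180845.
After k=1: 0.0132017.
Correction k=2: B_{4}/4! · (f^{(3)}(12) − f^{(3)}(6)) = −1/720 · (-2.00939e-05 − (-0.00128601)) = -1.75821e-06.

S_2 ≈ 0.0131999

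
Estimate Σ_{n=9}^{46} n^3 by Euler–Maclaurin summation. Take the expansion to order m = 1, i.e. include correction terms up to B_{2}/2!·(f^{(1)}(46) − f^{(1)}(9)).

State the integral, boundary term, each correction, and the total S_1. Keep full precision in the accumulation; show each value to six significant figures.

S_1 ≈ 1.16726e+06

The integral term ∫_9^46 x^3 dx = 1.11772e+06.
½[f(9) + f(46)] = ½[729.000 + 97336.0] = 49032.5.
Integral + boundary = 1.16676e+06.
k=1: B_{2}/(2)! × [f^{(1)}(46) − f^{(1)}(9)] = 1/12 × (6348.00 − 243.000) = 508.750.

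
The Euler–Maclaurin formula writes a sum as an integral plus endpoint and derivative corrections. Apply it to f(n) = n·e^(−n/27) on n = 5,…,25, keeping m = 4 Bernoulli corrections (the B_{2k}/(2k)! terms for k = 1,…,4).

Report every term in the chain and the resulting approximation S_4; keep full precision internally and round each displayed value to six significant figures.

The integral term ∫_5^25 x·e^(−x/27) dx = 161.726.
Endpoint term: (f(5) + f(25))/2 = (4.15475 + 9.90411)/2 = 7.02943.
Integral + boundary = 168.756.
k=1: B_{2}/(2)! × [f^{(1)}(25) − f^{(1)}(5)] = 1/12 × (0.0293455 − 0.677071) = -0.0539771.
Running total after k=1: 168.702.
k=2: B_{4}/(4)! × [f^{(3)}(25) − f^{(3)}(5)] = −1/720 × (0.00112713 − 0.00320847) = 2.89075e-06.
Running total after k=2: 168.702.
k=3: B_{6}/(6)! × [f^{(5)}(25) − f^{(5)}(5)] = 1/30240 × (3.03703e-06 − 7.52835e-06) = -1.48522e-10.
Running total after k=3: 168.702.
k=4: B_{8}/(8)! × [f^{(7)}(25) − f^{(7)}(5)] = −1/1209600 × (6.21116e-09 − 1.46166e-08) = 6.94894e-15.

S_4 ≈ 168.702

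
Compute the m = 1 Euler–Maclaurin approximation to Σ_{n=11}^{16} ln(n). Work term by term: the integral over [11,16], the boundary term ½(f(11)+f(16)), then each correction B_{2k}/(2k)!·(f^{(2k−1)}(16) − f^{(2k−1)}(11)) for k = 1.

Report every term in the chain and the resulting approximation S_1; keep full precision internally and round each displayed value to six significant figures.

S_1 ≈ 15.5674

Integral: ∫_11^16 ln(x) dx = 12.9846.
Boundary: ½(f(11) + f(16)) = ½(2.39790 + 2.77259) = 2.58524.
Integral + boundary = 15.5698.
Correction k=1: B_{2}/2! · (f^{(1)}(16) − f^{(1)}(11)) = 1/12 · (0.0625000 − 0.0909091) = -0.00236742.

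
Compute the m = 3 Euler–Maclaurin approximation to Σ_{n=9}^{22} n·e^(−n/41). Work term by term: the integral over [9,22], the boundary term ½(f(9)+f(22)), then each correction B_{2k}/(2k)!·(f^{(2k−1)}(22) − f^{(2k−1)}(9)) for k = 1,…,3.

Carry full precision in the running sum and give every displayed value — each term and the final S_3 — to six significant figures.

Integral: ∫_9^22 x·e^(−x/41) dx = 135.579.
½[f(9) + f(22)] = ½[7.22619 + 12.8643] = 10.0453.
So far: 145.624.
Correction k=1: B_{2}/2! · (f^{(1)}(22) − f^{(1)}(9)) = 1/12 · (0.270978 − 0.626662) = -0.0296403.
Running total after k=1: 145.595.
Correction k=2: B_{4}/4! · (f^{(3)}(22) − f^{(3)}(9)) = −1/720 · (0.000856907 − 0.00132807) = 6.54390e-07.
Running total after k=2: 145.595.
Correction k=3: B_{6}/6! · (f^{(5)}(22) − f^{(5)}(9)) = 1/30240 · (9.23625e-07 − 1.35833e-06) = -1.43750e-11.

S_3 ≈ 145.595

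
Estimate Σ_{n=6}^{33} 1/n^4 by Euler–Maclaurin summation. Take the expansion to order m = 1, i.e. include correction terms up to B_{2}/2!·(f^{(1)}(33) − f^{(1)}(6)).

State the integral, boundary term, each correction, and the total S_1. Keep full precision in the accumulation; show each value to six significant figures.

S_1 ≈ 0.00196302

∫_6^33 1/x^4 dx evaluates to 0.00153393.
½[f(6) + f(33)] = ½[0.000771605 + 8.43226e-07] = 0.000386224.
So far: 0.00192016.
Order-1 term: 1/12 · (-1.02209e-07 − (-0.000514403)) = 4.28584e-05.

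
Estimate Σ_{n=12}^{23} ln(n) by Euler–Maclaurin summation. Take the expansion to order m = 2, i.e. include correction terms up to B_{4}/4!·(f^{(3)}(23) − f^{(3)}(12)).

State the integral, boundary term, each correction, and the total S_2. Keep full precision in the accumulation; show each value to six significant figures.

S_2 ≈ 34.1044

The integral term ∫_12^23 ln(x) dx = 31.2975.
Endpoint term: (f(12) + f(23))/2 = (2.48491 + 3.13549)/2 = 2.81020.
Integral + boundary = 34.1077.
Correction k=1: B_{2}/2! · (f^{(1)}(23) − f^{(1)}(12)) = 1/12 · (0.0434783 − 0.0833333) = -0.00332126.
Partial sum through k=1: 34.1044.
Correction k=2: B_{4}/4! · (f^{(3)}(23) − f^{(3)}(12)) = −1/720 · (0.000164379 − 0.00115741) = 1.37921e-06.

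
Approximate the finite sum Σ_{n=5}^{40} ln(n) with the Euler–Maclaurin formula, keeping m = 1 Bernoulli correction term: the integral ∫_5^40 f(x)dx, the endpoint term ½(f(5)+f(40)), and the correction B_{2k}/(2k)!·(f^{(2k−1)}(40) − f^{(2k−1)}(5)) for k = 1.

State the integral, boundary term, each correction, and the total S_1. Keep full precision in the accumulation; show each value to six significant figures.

The integral term ∫_5^40 ln(x) dx = 104.508.
½[f(5) + f(40)] = ½[1.60944 + 3.68888] = 2.64916.
Running total after boundary: 107.157.
Correction k=1: B_{2}/2! · (f^{(1)}(40) − f^{(1)}(5)) = 1/12 · (0.0250000 − 0.200000) = -0.0145833.

S_1 ≈ 107.143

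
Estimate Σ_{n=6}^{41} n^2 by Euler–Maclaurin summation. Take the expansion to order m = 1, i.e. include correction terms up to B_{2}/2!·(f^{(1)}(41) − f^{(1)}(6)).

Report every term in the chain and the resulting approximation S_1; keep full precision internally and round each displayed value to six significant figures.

The integral term ∫_6^41 x^2 dx = 22901.7.
Endpoint term: (f(6) + f(41))/2 = (36.0000 + 1681.00)/2 = 858.500.
So far: 23760.2.
Order-1 term: 1/12 · (82.0000 − 12.0000) = 5.83333.

S_1 ≈ 23766.0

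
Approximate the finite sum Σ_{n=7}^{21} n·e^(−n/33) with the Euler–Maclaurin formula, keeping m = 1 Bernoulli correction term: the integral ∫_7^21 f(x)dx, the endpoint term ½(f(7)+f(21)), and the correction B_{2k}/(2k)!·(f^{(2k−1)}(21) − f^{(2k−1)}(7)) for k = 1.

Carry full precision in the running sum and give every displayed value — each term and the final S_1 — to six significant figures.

S_1 ≈ 132.997

∫_7^21 x·e^(−x/33) dx evaluates to 124.646.
½[f(7) + f(21)] = ½[5.66207 + 11.1135] = 8.38777.
Integral + boundary = 133.034.
k=1: B_{2}/(2)! × [f^{(1)}(21) − f^{(1)}(7)] = 1/12 × (0.192441 − 0.637289) = -0.0370706.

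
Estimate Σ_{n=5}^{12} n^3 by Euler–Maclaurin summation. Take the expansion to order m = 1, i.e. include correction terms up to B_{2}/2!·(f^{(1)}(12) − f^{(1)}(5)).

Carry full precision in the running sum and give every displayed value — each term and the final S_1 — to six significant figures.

∫_5^12 x^3 dx evaluates to 5027.75.
½[f(5) + f(12)] = ½[125.000 + 1728.00] = 926.500.
Running total after boundary: 5954.25.
Correction k=1: B_{2}/2! · (f^{(1)}(12) − f^{(1)}(5)) = 1/12 · (432.000 − 75.0000) = 29.7500.

S_1 ≈ 5984.00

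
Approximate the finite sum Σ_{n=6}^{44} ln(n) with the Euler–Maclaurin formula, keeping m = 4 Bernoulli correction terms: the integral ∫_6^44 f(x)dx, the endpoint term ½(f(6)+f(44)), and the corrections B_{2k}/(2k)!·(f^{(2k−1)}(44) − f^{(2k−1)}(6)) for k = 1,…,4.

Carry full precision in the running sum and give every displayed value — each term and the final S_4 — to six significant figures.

∫_6^44 ln(x) dx evaluates to 117.754.
Boundary: ½(f(6) + f(44)) = ½(1.79176 + 3.78419) = 2.78797.
So far: 120.542.
k=1: B_{2}/(2)! × [f^{(1)}(44) − f^{(1)}(6)] = 1/12 × (0.0227273 − 0.166667) = -0.0119949.
Running total after k=1: 120.530.
k=2: B_{4}/(4)! × [f^{(3)}(44) − f^{(3)}(6)] = −1/720 × (2.34786e-05 − 0.00925926) = 1.28275e-05.
Running total after k=2: 120.530.
k=3: B_{6}/(6)! × [f^{(5)}(44) − f^{(5)}(6)] = 1/30240 × (1.45528e-07 − 0.00308642) = -1.02059e-07.
Running total after k=3: 120.530.
k=4: B_{8}/(8)! × [f^{(7)}(44) − f^{(7)}(6)] = −1/1209600 × (2.25509e-09 − 0.00257202) = 2.12633e-09.

S_4 ≈ 120.530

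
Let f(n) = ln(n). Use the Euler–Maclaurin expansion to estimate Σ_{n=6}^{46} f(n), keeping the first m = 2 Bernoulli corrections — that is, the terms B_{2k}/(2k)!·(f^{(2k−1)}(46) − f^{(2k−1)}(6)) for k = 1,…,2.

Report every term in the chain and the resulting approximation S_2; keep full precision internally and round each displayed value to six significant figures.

S_2 ≈ 128.165

The integral term ∫_6^46 ln(x) dx = 125.367.
Endpoint term: (f(6) + f(46))/2 = (1.79176 + 3.82864)/2 = 2.81020.
So far: 128.177.
Correction k=1: B_{2}/2! · (f^{(1)}(46) − f^{(1)}(6)) = 1/12 · (0.0217391 − 0.166667) = -0.0120773.
After k=1: 128.165.
Correction k=2: B_{4}/4! · (f^{(3)}(46) − f^{(3)}(6)) = −1/720 · (2.05474e-05 − 0.00925926) = 1.28315e-05.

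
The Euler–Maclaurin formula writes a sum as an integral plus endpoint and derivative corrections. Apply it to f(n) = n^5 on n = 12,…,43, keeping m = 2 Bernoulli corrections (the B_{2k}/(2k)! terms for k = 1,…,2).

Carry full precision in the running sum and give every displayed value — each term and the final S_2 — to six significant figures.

The integral term ∫_12^43 x^5 dx = 1.05306e+09.
½[f(12) + f(43)] = ½[248832 + 1.47008e+08] = 7.36286e+07.
So far: 1.12669e+09.
Correction k=1: B_{2}/2! · (f^{(1)}(43) − f^{(1)}(12)) = 1/12 · (1.70940e+07 − 103680) = 1.41586e+06.
After k=1: 1.12811e+09.
Correction k=2: B_{4}/4! · (f^{(3)}(43) − f^{(3)}(12)) = −1/720 · (110940 − 8640.00) = -142.083.

S_2 ≈ 1.12811e+09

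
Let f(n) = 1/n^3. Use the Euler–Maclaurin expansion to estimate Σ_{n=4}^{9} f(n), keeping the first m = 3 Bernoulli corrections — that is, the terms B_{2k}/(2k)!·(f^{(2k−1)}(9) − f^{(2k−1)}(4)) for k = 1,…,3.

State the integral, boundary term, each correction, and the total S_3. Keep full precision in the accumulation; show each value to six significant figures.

S_3 ≈ 0.0344951

The integral term ∫_4^9 1/x^3 dx = 0.0250772.
Endpoint term: (f(4) + f(9))/2 = (0.0156250 + 0.00137174)/2 = 0.00849837.
Integral + boundary = 0.0335755.
k=1: B_{2}/(2)! × [f^{(1)}(9) − f^{(1)}(4)] = 1/12 × (-0.000457247 − (-0.0117188)) = 0.000938459.
Running total after k=1: 0.0345140.
k=2: B_{4}/(4)! × [f^{(3)}(9) − f^{(3)}(4)] = −1/720 × (-0.000112901 − (-0.0146484)) = -2.01882e-05.
Running total after k=2: 0.0344938.
k=3: B_{6}/(6)! × [f^{(5)}(9) − f^{(5)}(4)] = 1/30240 × (-5.85410e-05 − (-0.0384521)) = 1.26963e-06.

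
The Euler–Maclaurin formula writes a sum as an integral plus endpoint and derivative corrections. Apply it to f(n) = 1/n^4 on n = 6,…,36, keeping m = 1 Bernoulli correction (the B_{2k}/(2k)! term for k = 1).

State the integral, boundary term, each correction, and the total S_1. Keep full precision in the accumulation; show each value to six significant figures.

S_1 ≈ 0.00196503

Integral: ∫_6^36 1/x^4 dx = 0.00153607.
Boundary: ½(f(6) + f(36)) = ½(0.000771605 + 5.95374e-07) = 0.000386100.
So far: 0.00192217.
k=1: B_{2}/(2)! × [f^{(1)}(36) − f^{(1)}(6)] = 1/12 × (-6.61527e-08 − (-0.000514403)) = 4.28614e-05.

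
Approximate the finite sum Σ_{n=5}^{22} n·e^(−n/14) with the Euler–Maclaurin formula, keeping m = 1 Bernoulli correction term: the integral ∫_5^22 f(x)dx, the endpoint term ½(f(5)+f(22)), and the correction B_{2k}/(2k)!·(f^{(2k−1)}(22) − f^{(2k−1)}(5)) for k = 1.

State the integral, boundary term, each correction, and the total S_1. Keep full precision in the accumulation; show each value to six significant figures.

S_1 ≈ 85.3948

The integral term ∫_5^22 x·e^(−x/14) dx = 81.4078.
½[f(5) + f(22)] = ½[3.49836 + 4.57046] = 4.03441.
Integral + boundary = 85.4422.
Correction k=1: B_{2}/2! · (f^{(1)}(22) − f^{(1)}(5)) = 1/12 · (-0.118713 − 0.449789) = -0.0473752.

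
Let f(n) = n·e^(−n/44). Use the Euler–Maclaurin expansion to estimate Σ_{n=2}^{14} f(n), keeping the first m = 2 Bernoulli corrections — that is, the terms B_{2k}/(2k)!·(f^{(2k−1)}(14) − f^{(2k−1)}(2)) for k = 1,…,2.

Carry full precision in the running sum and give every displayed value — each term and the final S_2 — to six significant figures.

The integral term ∫_2^14 x·e^(−x/44) dx = 77.5548.
Boundary: ½(f(2) + f(14)) = ½(1.91113 + 10.1846) = 6.04786.
So far: 83.6027.
Order-1 term: 1/12 · (0.496003 − 0.912128) = -0.0346771.
After k=1: 83.5680.
Order-2 term: −1/720 · (0.00100772 − 0.00145829) = 6.25797e-07.

S_2 ≈ 83.5680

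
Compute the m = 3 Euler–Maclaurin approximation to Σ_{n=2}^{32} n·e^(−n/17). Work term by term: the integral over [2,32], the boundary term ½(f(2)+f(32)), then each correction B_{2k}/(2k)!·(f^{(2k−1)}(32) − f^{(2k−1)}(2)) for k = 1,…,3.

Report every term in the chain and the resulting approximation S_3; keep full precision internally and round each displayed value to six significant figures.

∫_2^32 x·e^(−x/17) dx evaluates to 160.341.
½[f(2) + f(32)] = ½[1.77802 + 4.87141] = 3.32471.
Running total after boundary: 163.666.
Correction k=1: B_{2}/2! · (f^{(1)}(32) − f^{(1)}(2)) = 1/12 · (-0.134322 − 0.784420) = -0.0765619.
Running total after k=1: 163.589.
Correction k=2: B_{4}/4! · (f^{(3)}(32) − f^{(3)}(2)) = −1/720 · (0.000588723 − 0.00886657) = 1.14970e-05.
Running total after k=2: 163.589.
Correction k=3: B_{6}/6! · (f^{(5)}(32) − f^{(5)}(2)) = 1/30240 · (5.68245e-06 − 5.19685e-05) = -1.53062e-09.

S_3 ≈ 163.589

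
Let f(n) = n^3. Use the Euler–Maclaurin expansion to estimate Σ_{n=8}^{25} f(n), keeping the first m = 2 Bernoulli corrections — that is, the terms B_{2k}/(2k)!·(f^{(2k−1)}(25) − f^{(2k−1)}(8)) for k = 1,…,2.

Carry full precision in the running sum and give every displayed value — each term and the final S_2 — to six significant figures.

S_2 ≈ 104841

Integral: ∫_8^25 x^3 dx = 96632.2.
Boundary: ½(f(8) + f(25)) = ½(512.000 + 15625.0) = 8068.50.
Running total after boundary: 104701.
k=1: B_{2}/(2)! × [f^{(1)}(25) − f^{(1)}(8)] = 1/12 × (1875.00 − 192.000) = 140.250.
Running total after k=1: 104841.
k=2: B_{4}/(4)! × [f^{(3)}(25) − f^{(3)}(8)] = −1/720 × (6.00000 − 6.00000) = 0.00000.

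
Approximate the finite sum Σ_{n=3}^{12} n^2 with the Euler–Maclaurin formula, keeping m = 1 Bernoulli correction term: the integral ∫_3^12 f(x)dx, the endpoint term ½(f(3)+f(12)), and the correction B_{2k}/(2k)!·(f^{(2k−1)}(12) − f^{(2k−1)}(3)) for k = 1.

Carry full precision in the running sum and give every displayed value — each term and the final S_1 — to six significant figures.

S_1 ≈ 645.000

The integral term ∫_3^12 x^2 dx = 567.000.
½[f(3) + f(12)] = ½[9.00000 + 144.000] = 76.5000.
Running total after boundary: 643.500.
Order-1 term: 1/12 · (24.0000 − 6.00000) = 1.50000.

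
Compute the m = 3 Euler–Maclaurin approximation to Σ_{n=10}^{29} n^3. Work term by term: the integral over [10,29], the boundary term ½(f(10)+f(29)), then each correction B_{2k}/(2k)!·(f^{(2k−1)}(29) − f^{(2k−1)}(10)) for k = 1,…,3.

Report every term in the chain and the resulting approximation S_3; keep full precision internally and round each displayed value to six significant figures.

S_3 ≈ 187200

∫_10^29 x^3 dx evaluates to 174320.
Endpoint term: (f(10) + f(29))/2 = (1000.00 + 24389.0)/2 = 12694.5.
So far: 187015.
Correction k=1: B_{2}/2! · (f^{(1)}(29) − f^{(1)}(10)) = 1/12 · (2523.00 − 300.000) = 185.250.
Running total after k=1: 187200.
Correction k=2: B_{4}/4! · (f^{(3)}(29) − f^{(3)}(10)) = −1/720 · (6.00000 − 6.00000) = 0.00000.
Running total after k=2: 187200.
Correction k=3: B_{6}/6! · (f^{(5)}(29) − f^{(5)}(10)) = 1/30240 · (0.00000 − 0.00000) = 0.00000.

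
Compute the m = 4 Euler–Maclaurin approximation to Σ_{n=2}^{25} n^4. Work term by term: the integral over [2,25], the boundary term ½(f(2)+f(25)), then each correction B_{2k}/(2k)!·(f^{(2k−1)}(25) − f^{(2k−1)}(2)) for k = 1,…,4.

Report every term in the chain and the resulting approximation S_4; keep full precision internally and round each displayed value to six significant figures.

The integral term ∫_2^25 x^4 dx = 1.95312e+06.
½[f(2) + f(25)] = ½[16.0000 + 390625] = 195320.
Integral + boundary = 2.14844e+06.
Correction k=1: B_{2}/2! · (f^{(1)}(25) − f^{(1)}(2)) = 1/12 · (62500.0 − 32.0000) = 5205.67.
Running total after k=1: 2.15364e+06.
Correction k=2: B_{4}/4! · (f^{(3)}(25) − f^{(3)}(2)) = −1/720 · (600.000 − 48.0000) = -0.766667.
Running total after k=2: 2.15364e+06.
Correction k=3: B_{6}/6! · (f^{(5)}(25) − f^{(5)}(2)) = 1/30240 · (0.00000 − 0.00000) = 0.00000.
Running total after k=3: 2.15364e+06.
Correction k=4: B_{8}/8! · (f^{(7)}(25) − f^{(7)}(2)) = −1/1209600 · (0.00000 − 0.00000) = 0.00000.

S_4 ≈ 2.15364e+06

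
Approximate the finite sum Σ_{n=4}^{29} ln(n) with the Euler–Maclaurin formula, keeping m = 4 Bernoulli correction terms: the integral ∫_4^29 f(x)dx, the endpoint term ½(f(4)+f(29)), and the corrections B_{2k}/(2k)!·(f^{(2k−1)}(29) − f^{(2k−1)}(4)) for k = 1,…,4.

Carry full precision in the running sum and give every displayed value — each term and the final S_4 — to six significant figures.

S_4 ≈ 69.4653

Integral: ∫_4^29 ln(x) dx = 67.1064.
½[f(4) + f(29)] = ½[1.38629 + 3.36730] = 2.37680.
Integral + boundary = 69.4832.
Correction k=1: B_{2}/2! · (f^{(1)}(29) − f^{(1)}(4)) = 1/12 · (0.0344828 − 0.250000) = -0.0179598.
Partial sum through k=1: 69.4652.
Correction k=2: B_{4}/4! · (f^{(3)}(29) − f^{(3)}(4)) = −1/720 · (8.20042e-05 − 0.0312500) = 4.32889e-05.
Partial sum through k=2: 69.4653.
Correction k=3: B_{6}/6! · (f^{(5)}(29) − f^{(5)}(4)) = 1/30240 · (1.17010e-06 − 0.0234375) = -7.75011e-07.
Partial sum through k=3: 69.4653.
Correction k=4: B_{8}/8! · (f^{(7)}(29) − f^{(7)}(4)) = −1/1209600 · (4.17394e-08 − 0.0439453) = 3.63304e-08.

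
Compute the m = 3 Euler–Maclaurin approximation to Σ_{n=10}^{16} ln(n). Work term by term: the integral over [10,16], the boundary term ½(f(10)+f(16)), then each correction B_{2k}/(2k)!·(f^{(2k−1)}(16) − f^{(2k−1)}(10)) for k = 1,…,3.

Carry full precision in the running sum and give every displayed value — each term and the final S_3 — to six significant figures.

Integral: ∫_10^16 ln(x) dx = 15.3356.
Endpoint term: (f(10) + f(16))/2 = (2.30259 + 2.77259)/2 = 2.53759.
Running total after boundary: 17.8732.
Correction k=1: B_{2}/2! · (f^{(1)}(16) − f^{(1)}(10)) = 1/12 · (0.0625000 − 0.100000) = -0.00312500.
Running total after k=1: 17.8700.
Correction k=2: B_{4}/4! · (f^{(3)}(16) − f^{(3)}(10)) = −1/720 · (0.000488281 − 0.00200000) = 2.09961e-06.
Running total after k=2: 17.8700.
Correction k=3: B_{6}/6! · (f^{(5)}(16) − f^{(5)}(10)) = 1/30240 · (2.28882e-05 − 0.000240000) = -7.17962e-09.

S_3 ≈ 17.8700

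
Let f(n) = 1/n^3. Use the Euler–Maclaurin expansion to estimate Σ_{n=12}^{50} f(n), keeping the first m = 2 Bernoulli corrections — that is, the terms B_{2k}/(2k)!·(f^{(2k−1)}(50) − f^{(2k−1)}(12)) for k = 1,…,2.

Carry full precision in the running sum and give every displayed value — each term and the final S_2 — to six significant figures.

Integral: ∫_12^50 1/x^3 dx = 0.00327222.
Boundary: ½(f(12) + f(50)) = ½(0.000578704 + 8.00000e-06) = 0.000293352.
Running total after boundary: 0.00356557.
Correction k=1: B_{2}/2! · (f^{(1)}(50) − f^{(1)}(12)) = 1/12 · (-4.80000e-07 − (-0.000144676)) = 1.20163e-05.
After k=1: 0.00357759.
Correction k=2: B_{4}/4! · (f^{(3)}(50) − f^{(3)}(12)) = −1/720 · (-3.84000e-09 − (-2.00939e-05)) = -2.79028e-08.

S_2 ≈ 0.00357756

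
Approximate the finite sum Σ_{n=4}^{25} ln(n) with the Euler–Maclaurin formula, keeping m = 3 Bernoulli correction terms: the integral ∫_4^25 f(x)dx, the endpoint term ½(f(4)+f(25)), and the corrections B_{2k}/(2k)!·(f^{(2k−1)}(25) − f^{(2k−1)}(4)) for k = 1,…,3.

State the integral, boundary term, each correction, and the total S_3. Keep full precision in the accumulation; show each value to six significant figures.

∫_4^25 ln(x) dx evaluates to 53.9267.
Endpoint term: (f(4) + f(25))/2 = (1.38629 + 3.21888)/2 = 2.30259.
So far: 56.2293.
k=1: B_{2}/(2)! × [f^{(1)}(25) − f^{(1)}(4)] = 1/12 × (0.0400000 − 0.250000) = -0.0175000.
Partial sum through k=1: 56.2118.
k=2: B_{4}/(4)! × [f^{(3)}(25) − f^{(3)}(4)] = −1/720 × (0.000128000 − 0.0312500) = 4.32250e-05.
Partial sum through k=2: 56.2118.
k=3: B_{6}/(6)! × [f^{(5)}(25) − f^{(5)}(4)] = 1/30240 × (2.45760e-06 − 0.0234375) = -7.74968e-07.

S_3 ≈ 56.2118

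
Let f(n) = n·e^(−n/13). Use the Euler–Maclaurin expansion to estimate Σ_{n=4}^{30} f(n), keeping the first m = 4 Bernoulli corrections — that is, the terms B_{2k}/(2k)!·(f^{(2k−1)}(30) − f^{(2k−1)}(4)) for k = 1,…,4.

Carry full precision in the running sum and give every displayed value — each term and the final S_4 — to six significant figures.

S_4 ≈ 109.760

Integral: ∫_4^30 x·e^(−x/13) dx = 106.851.
Endpoint term: (f(4) + f(30))/2 = (2.94057 + 2.98472)/2 = 2.96264.
So far: 109.814.
k=1: B_{2}/(2)! × [f^{(1)}(30) − f^{(1)}(4)] = 1/12 × (-0.130103 − 0.508944) = -0.0532539.
Running total after k=1: 109.760.
k=2: B_{4}/(4)! × [f^{(3)}(30) − f^{(3)}(4)] = −1/720 × (0.000407563 − 0.0117114) = 1.56998e-05.
Running total after k=2: 109.760.
k=3: B_{6}/(6)! × [f^{(5)}(30) − f^{(5)}(4)] = 1/30240 × (9.37850e-06 − 0.000120777) = -3.68381e-09.
Running total after k=3: 109.760.
k=4: B_{8}/(8)! × [f^{(7)}(30) − f^{(7)}(4)] = −1/1209600 × (9.67182e-08 − 1.01926e-06) = 7.62687e-13.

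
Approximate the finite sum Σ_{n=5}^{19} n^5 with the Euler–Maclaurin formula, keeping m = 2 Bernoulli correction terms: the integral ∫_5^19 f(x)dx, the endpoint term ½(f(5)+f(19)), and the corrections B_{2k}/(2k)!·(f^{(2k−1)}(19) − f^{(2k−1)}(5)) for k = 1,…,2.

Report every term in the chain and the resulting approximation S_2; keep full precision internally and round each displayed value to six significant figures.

∫_5^19 x^5 dx evaluates to 7.83838e+06.
Endpoint term: (f(5) + f(19))/2 = (3125.00 + 2.47610e+06)/2 = 1.23961e+06.
So far: 9.07799e+06.
Correction k=1: B_{2}/2! · (f^{(1)}(19) − f^{(1)}(5)) = 1/12 · (651605 − 3125.00) = 54040.0.
Running total after k=1: 9.13203e+06.
Correction k=2: B_{4}/4! · (f^{(3)}(19) − f^{(3)}(5)) = −1/720 · (21660.0 − 1500.00) = -28.0000.

S_2 ≈ 9.13200e+06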